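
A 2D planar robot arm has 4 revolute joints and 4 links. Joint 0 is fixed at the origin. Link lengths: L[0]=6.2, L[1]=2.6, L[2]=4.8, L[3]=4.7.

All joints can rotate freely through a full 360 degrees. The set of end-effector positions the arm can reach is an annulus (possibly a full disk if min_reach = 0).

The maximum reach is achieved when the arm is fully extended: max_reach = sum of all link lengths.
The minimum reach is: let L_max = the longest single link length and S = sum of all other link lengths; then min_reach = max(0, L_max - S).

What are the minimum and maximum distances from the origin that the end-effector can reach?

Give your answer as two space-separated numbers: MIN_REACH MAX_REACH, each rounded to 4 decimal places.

Link lengths: [6.2, 2.6, 4.8, 4.7]
max_reach = 6.2 + 2.6 + 4.8 + 4.7 = 18.3
L_max = max([6.2, 2.6, 4.8, 4.7]) = 6.2
S (sum of others) = 18.3 - 6.2 = 12.1
min_reach = max(0, 6.2 - 12.1) = max(0, -5.9) = 0

Answer: 0.0000 18.3000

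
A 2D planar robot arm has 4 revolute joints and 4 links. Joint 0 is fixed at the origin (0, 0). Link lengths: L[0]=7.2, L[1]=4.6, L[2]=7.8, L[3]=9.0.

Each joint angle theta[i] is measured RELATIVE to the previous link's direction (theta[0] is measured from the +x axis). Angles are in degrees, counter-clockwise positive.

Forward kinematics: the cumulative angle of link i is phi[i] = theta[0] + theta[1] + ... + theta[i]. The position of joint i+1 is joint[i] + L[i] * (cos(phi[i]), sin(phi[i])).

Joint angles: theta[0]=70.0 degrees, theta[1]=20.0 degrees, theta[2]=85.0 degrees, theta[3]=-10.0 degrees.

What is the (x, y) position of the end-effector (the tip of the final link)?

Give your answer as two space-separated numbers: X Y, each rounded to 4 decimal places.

Answer: -14.0011 14.3750

Derivation:
joint[0] = (0.0000, 0.0000)  (base)
link 0: phi[0] = 70 = 70 deg
  cos(70 deg) = 0.3420, sin(70 deg) = 0.9397
  joint[1] = (0.0000, 0.0000) + 7.2 * (0.3420, 0.9397) = (0.0000 + 2.4625, 0.0000 + 6.7658) = (2.4625, 6.7658)
link 1: phi[1] = 70 + 20 = 90 deg
  cos(90 deg) = 0.0000, sin(90 deg) = 1.0000
  joint[2] = (2.4625, 6.7658) + 4.6 * (0.0000, 1.0000) = (2.4625 + 0.0000, 6.7658 + 4.6000) = (2.4625, 11.3658)
link 2: phi[2] = 70 + 20 + 85 = 175 deg
  cos(175 deg) = -0.9962, sin(175 deg) = 0.0872
  joint[3] = (2.4625, 11.3658) + 7.8 * (-0.9962, 0.0872) = (2.4625 + -7.7703, 11.3658 + 0.6798) = (-5.3078, 12.0456)
link 3: phi[3] = 70 + 20 + 85 + -10 = 165 deg
  cos(165 deg) = -0.9659, sin(165 deg) = 0.2588
  joint[4] = (-5.3078, 12.0456) + 9 * (-0.9659, 0.2588) = (-5.3078 + -8.6933, 12.0456 + 2.3294) = (-14.0011, 14.3750)
End effector: (-14.0011, 14.3750)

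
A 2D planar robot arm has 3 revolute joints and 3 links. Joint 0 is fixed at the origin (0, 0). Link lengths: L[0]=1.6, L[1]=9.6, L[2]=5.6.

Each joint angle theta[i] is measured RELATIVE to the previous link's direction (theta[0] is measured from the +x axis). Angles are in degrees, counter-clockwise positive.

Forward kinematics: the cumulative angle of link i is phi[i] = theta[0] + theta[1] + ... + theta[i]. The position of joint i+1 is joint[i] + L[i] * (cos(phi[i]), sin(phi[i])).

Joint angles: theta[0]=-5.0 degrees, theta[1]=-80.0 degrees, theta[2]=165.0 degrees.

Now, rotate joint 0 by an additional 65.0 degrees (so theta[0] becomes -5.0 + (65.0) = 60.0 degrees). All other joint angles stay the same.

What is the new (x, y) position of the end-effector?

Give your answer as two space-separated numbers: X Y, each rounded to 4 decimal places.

joint[0] = (0.0000, 0.0000)  (base)
link 0: phi[0] = 60 = 60 deg
  cos(60 deg) = 0.5000, sin(60 deg) = 0.8660
  joint[1] = (0.0000, 0.0000) + 1.6 * (0.5000, 0.8660) = (0.0000 + 0.8000, 0.0000 + 1.3856) = (0.8000, 1.3856)
link 1: phi[1] = 60 + -80 = -20 deg
  cos(-20 deg) = 0.9397, sin(-20 deg) = -0.3420
  joint[2] = (0.8000, 1.3856) + 9.6 * (0.9397, -0.3420) = (0.8000 + 9.0210, 1.3856 + -3.2834) = (9.8210, -1.8978)
link 2: phi[2] = 60 + -80 + 165 = 145 deg
  cos(145 deg) = -0.8192, sin(145 deg) = 0.5736
  joint[3] = (9.8210, -1.8978) + 5.6 * (-0.8192, 0.5736) = (9.8210 + -4.5873, -1.8978 + 3.2120) = (5.2338, 1.3143)
End effector: (5.2338, 1.3143)

Answer: 5.2338 1.3143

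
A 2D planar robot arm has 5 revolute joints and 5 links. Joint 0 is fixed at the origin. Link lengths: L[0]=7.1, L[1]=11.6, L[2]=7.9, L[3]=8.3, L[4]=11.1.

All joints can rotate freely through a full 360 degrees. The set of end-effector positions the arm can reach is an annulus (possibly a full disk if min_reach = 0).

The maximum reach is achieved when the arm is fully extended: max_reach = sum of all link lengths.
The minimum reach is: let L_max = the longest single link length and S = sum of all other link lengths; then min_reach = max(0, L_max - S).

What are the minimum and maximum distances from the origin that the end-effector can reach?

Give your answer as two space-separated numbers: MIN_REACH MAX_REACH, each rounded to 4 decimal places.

Link lengths: [7.1, 11.6, 7.9, 8.3, 11.1]
max_reach = 7.1 + 11.6 + 7.9 + 8.3 + 11.1 = 46
L_max = max([7.1, 11.6, 7.9, 8.3, 11.1]) = 11.6
S (sum of others) = 46 - 11.6 = 34.4
min_reach = max(0, 11.6 - 34.4) = max(0, -22.8) = 0

Answer: 0.0000 46.0000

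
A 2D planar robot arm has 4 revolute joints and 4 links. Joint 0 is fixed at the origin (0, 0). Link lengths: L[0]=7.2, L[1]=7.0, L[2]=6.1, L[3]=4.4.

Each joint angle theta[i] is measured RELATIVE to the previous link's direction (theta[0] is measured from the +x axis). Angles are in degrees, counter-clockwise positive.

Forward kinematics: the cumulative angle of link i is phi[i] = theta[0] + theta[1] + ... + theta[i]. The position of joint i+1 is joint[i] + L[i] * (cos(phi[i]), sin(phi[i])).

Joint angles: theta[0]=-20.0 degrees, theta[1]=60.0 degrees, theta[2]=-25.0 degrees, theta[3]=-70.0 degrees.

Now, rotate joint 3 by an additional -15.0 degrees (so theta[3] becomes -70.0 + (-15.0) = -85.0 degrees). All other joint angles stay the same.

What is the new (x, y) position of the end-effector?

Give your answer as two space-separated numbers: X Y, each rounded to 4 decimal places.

Answer: 19.5251 -0.5189

Derivation:
joint[0] = (0.0000, 0.0000)  (base)
link 0: phi[0] = -20 = -20 deg
  cos(-20 deg) = 0.9397, sin(-20 deg) = -0.3420
  joint[1] = (0.0000, 0.0000) + 7.2 * (0.9397, -0.3420) = (0.0000 + 6.7658, 0.0000 + -2.4625) = (6.7658, -2.4625)
link 1: phi[1] = -20 + 60 = 40 deg
  cos(40 deg) = 0.7660, sin(40 deg) = 0.6428
  joint[2] = (6.7658, -2.4625) + 7 * (0.7660, 0.6428) = (6.7658 + 5.3623, -2.4625 + 4.4995) = (12.1281, 2.0370)
link 2: phi[2] = -20 + 60 + -25 = 15 deg
  cos(15 deg) = 0.9659, sin(15 deg) = 0.2588
  joint[3] = (12.1281, 2.0370) + 6.1 * (0.9659, 0.2588) = (12.1281 + 5.8921, 2.0370 + 1.5788) = (18.0202, 3.6158)
link 3: phi[3] = -20 + 60 + -25 + -85 = -70 deg
  cos(-70 deg) = 0.3420, sin(-70 deg) = -0.9397
  joint[4] = (18.0202, 3.6158) + 4.4 * (0.3420, -0.9397) = (18.0202 + 1.5049, 3.6158 + -4.1346) = (19.5251, -0.5189)
End effector: (19.5251, -0.5189)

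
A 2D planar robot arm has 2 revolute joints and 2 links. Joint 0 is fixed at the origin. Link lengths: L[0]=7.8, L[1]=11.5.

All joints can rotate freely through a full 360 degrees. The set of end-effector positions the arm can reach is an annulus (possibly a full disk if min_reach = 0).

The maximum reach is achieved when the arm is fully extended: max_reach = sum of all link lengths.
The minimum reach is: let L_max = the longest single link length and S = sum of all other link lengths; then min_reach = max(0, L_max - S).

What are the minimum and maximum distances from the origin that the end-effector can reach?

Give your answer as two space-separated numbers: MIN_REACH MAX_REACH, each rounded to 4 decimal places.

Answer: 3.7000 19.3000

Derivation:
Link lengths: [7.8, 11.5]
max_reach = 7.8 + 11.5 = 19.3
L_max = max([7.8, 11.5]) = 11.5
S (sum of others) = 19.3 - 11.5 = 7.8
min_reach = max(0, 11.5 - 7.8) = max(0, 3.7) = 3.7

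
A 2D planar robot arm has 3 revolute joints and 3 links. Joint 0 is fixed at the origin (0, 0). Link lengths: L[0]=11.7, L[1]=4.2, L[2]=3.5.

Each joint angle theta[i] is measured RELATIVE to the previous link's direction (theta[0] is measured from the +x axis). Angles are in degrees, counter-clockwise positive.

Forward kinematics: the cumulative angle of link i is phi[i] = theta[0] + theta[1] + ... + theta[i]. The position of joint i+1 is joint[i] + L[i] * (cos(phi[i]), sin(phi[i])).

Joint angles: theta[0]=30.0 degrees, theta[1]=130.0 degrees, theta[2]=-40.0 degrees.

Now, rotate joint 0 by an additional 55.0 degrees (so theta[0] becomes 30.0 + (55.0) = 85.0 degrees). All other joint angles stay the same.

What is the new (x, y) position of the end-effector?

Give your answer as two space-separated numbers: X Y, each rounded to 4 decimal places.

joint[0] = (0.0000, 0.0000)  (base)
link 0: phi[0] = 85 = 85 deg
  cos(85 deg) = 0.0872, sin(85 deg) = 0.9962
  joint[1] = (0.0000, 0.0000) + 11.7 * (0.0872, 0.9962) = (0.0000 + 1.0197, 0.0000 + 11.6555) = (1.0197, 11.6555)
link 1: phi[1] = 85 + 130 = 215 deg
  cos(215 deg) = -0.8192, sin(215 deg) = -0.5736
  joint[2] = (1.0197, 11.6555) + 4.2 * (-0.8192, -0.5736) = (1.0197 + -3.4404, 11.6555 + -2.4090) = (-2.4207, 9.2465)
link 2: phi[2] = 85 + 130 + -40 = 175 deg
  cos(175 deg) = -0.9962, sin(175 deg) = 0.0872
  joint[3] = (-2.4207, 9.2465) + 3.5 * (-0.9962, 0.0872) = (-2.4207 + -3.4867, 9.2465 + 0.3050) = (-5.9074, 9.5515)
End effector: (-5.9074, 9.5515)

Answer: -5.9074 9.5515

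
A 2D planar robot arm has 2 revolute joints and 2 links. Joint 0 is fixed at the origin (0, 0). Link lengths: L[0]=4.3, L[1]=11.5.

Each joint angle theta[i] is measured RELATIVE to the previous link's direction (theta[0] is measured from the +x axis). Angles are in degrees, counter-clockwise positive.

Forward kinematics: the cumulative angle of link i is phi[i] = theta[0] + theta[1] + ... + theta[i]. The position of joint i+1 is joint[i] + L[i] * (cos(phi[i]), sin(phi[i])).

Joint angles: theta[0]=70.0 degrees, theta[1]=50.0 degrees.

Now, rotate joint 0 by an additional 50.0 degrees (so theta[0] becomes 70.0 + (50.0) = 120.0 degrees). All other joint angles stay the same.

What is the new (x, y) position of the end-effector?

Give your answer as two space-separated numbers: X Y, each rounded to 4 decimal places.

Answer: -13.4753 5.7209

Derivation:
joint[0] = (0.0000, 0.0000)  (base)
link 0: phi[0] = 120 = 120 deg
  cos(120 deg) = -0.5000, sin(120 deg) = 0.8660
  joint[1] = (0.0000, 0.0000) + 4.3 * (-0.5000, 0.8660) = (0.0000 + -2.1500, 0.0000 + 3.7239) = (-2.1500, 3.7239)
link 1: phi[1] = 120 + 50 = 170 deg
  cos(170 deg) = -0.9848, sin(170 deg) = 0.1736
  joint[2] = (-2.1500, 3.7239) + 11.5 * (-0.9848, 0.1736) = (-2.1500 + -11.3253, 3.7239 + 1.9970) = (-13.4753, 5.7209)
End effector: (-13.4753, 5.7209)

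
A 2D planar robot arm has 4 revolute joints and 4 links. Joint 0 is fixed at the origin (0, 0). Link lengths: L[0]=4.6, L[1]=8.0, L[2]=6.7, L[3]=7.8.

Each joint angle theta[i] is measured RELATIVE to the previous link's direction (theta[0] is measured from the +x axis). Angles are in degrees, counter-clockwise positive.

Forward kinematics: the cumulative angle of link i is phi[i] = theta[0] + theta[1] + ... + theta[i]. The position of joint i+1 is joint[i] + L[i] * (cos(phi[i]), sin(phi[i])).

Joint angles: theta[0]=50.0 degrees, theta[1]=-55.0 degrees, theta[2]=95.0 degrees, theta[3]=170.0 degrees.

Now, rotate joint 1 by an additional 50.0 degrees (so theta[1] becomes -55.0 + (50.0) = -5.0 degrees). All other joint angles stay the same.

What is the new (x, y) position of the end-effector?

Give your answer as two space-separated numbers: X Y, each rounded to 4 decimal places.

Answer: 8.4949 7.5122

Derivation:
joint[0] = (0.0000, 0.0000)  (base)
link 0: phi[0] = 50 = 50 deg
  cos(50 deg) = 0.6428, sin(50 deg) = 0.7660
  joint[1] = (0.0000, 0.0000) + 4.6 * (0.6428, 0.7660) = (0.0000 + 2.9568, 0.0000 + 3.5238) = (2.9568, 3.5238)
link 1: phi[1] = 50 + -5 = 45 deg
  cos(45 deg) = 0.7071, sin(45 deg) = 0.7071
  joint[2] = (2.9568, 3.5238) + 8 * (0.7071, 0.7071) = (2.9568 + 5.6569, 3.5238 + 5.6569) = (8.6137, 9.1807)
link 2: phi[2] = 50 + -5 + 95 = 140 deg
  cos(140 deg) = -0.7660, sin(140 deg) = 0.6428
  joint[3] = (8.6137, 9.1807) + 6.7 * (-0.7660, 0.6428) = (8.6137 + -5.1325, 9.1807 + 4.3067) = (3.4812, 13.4873)
link 3: phi[3] = 50 + -5 + 95 + 170 = 310 deg
  cos(310 deg) = 0.6428, sin(310 deg) = -0.7660
  joint[4] = (3.4812, 13.4873) + 7.8 * (0.6428, -0.7660) = (3.4812 + 5.0137, 13.4873 + -5.9751) = (8.4949, 7.5122)
End effector: (8.4949, 7.5122)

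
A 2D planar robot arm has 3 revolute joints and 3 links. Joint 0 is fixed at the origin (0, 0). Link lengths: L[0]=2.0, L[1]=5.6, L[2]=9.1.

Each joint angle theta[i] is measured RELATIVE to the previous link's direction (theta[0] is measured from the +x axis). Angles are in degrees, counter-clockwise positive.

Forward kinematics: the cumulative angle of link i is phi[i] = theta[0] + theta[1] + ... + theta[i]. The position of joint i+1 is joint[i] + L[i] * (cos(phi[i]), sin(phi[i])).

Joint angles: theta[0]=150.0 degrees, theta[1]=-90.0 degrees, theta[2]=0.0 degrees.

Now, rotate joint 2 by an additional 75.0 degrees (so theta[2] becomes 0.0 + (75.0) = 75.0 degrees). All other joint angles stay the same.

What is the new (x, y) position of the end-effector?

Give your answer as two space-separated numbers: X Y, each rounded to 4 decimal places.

joint[0] = (0.0000, 0.0000)  (base)
link 0: phi[0] = 150 = 150 deg
  cos(150 deg) = -0.8660, sin(150 deg) = 0.5000
  joint[1] = (0.0000, 0.0000) + 2 * (-0.8660, 0.5000) = (0.0000 + -1.7321, 0.0000 + 1.0000) = (-1.7321, 1.0000)
link 1: phi[1] = 150 + -90 = 60 deg
  cos(60 deg) = 0.5000, sin(60 deg) = 0.8660
  joint[2] = (-1.7321, 1.0000) + 5.6 * (0.5000, 0.8660) = (-1.7321 + 2.8000, 1.0000 + 4.8497) = (1.0679, 5.8497)
link 2: phi[2] = 150 + -90 + 75 = 135 deg
  cos(135 deg) = -0.7071, sin(135 deg) = 0.7071
  joint[3] = (1.0679, 5.8497) + 9.1 * (-0.7071, 0.7071) = (1.0679 + -6.4347, 5.8497 + 6.4347) = (-5.3667, 12.2844)
End effector: (-5.3667, 12.2844)

Answer: -5.3667 12.2844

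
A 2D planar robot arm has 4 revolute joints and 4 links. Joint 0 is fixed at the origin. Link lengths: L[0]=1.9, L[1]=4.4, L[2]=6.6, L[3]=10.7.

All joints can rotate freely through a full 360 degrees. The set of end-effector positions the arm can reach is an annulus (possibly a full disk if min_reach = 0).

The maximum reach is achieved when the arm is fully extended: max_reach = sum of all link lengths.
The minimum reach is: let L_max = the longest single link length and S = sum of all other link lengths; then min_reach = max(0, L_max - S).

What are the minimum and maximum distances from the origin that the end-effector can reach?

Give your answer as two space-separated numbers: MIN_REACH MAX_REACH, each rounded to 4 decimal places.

Answer: 0.0000 23.6000

Derivation:
Link lengths: [1.9, 4.4, 6.6, 10.7]
max_reach = 1.9 + 4.4 + 6.6 + 10.7 = 23.6
L_max = max([1.9, 4.4, 6.6, 10.7]) = 10.7
S (sum of others) = 23.6 - 10.7 = 12.9
min_reach = max(0, 10.7 - 12.9) = max(0, -2.2) = 0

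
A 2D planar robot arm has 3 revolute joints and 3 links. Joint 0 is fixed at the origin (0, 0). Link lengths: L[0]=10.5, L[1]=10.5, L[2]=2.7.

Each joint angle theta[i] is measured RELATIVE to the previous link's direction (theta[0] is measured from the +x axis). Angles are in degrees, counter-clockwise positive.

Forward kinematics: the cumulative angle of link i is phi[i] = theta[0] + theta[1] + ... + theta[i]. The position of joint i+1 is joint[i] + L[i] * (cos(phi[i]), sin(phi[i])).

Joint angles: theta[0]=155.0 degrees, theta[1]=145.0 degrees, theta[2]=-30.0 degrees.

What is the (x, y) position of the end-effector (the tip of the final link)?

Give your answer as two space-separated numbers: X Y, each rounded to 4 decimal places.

Answer: -4.2662 -7.3558

Derivation:
joint[0] = (0.0000, 0.0000)  (base)
link 0: phi[0] = 155 = 155 deg
  cos(155 deg) = -0.9063, sin(155 deg) = 0.4226
  joint[1] = (0.0000, 0.0000) + 10.5 * (-0.9063, 0.4226) = (0.0000 + -9.5162, 0.0000 + 4.4375) = (-9.5162, 4.4375)
link 1: phi[1] = 155 + 145 = 300 deg
  cos(300 deg) = 0.5000, sin(300 deg) = -0.8660
  joint[2] = (-9.5162, 4.4375) + 10.5 * (0.5000, -0.8660) = (-9.5162 + 5.2500, 4.4375 + -9.0933) = (-4.2662, -4.6558)
link 2: phi[2] = 155 + 145 + -30 = 270 deg
  cos(270 deg) = -0.0000, sin(270 deg) = -1.0000
  joint[3] = (-4.2662, -4.6558) + 2.7 * (-0.0000, -1.0000) = (-4.2662 + -0.0000, -4.6558 + -2.7000) = (-4.2662, -7.3558)
End effector: (-4.2662, -7.3558)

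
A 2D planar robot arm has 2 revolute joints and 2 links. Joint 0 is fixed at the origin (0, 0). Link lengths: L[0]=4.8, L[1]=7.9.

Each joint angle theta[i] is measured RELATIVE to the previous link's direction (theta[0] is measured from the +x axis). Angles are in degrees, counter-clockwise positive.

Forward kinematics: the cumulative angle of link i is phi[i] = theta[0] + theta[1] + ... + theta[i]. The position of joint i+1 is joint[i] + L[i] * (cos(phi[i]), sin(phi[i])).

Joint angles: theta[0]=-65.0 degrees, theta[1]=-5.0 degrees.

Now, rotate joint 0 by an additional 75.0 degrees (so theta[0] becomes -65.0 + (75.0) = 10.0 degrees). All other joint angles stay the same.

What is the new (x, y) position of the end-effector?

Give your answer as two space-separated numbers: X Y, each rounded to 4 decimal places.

joint[0] = (0.0000, 0.0000)  (base)
link 0: phi[0] = 10 = 10 deg
  cos(10 deg) = 0.9848, sin(10 deg) = 0.1736
  joint[1] = (0.0000, 0.0000) + 4.8 * (0.9848, 0.1736) = (0.0000 + 4.7271, 0.0000 + 0.8335) = (4.7271, 0.8335)
link 1: phi[1] = 10 + -5 = 5 deg
  cos(5 deg) = 0.9962, sin(5 deg) = 0.0872
  joint[2] = (4.7271, 0.8335) + 7.9 * (0.9962, 0.0872) = (4.7271 + 7.8699, 0.8335 + 0.6885) = (12.5970, 1.5220)
End effector: (12.5970, 1.5220)

Answer: 12.5970 1.5220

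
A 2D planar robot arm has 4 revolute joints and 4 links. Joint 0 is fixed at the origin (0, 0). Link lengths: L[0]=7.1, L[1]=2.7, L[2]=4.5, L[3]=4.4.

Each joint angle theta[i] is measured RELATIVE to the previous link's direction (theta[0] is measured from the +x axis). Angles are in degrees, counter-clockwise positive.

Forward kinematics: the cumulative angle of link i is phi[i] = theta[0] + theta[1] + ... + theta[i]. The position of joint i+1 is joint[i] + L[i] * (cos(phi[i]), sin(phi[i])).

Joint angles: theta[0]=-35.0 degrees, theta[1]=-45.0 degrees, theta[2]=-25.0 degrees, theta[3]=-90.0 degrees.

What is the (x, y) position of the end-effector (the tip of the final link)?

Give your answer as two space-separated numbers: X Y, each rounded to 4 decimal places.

Answer: 0.8701 -9.9392

Derivation:
joint[0] = (0.0000, 0.0000)  (base)
link 0: phi[0] = -35 = -35 deg
  cos(-35 deg) = 0.8192, sin(-35 deg) = -0.5736
  joint[1] = (0.0000, 0.0000) + 7.1 * (0.8192, -0.5736) = (0.0000 + 5.8160, 0.0000 + -4.0724) = (5.8160, -4.0724)
link 1: phi[1] = -35 + -45 = -80 deg
  cos(-80 deg) = 0.1736, sin(-80 deg) = -0.9848
  joint[2] = (5.8160, -4.0724) + 2.7 * (0.1736, -0.9848) = (5.8160 + 0.4689, -4.0724 + -2.6590) = (6.2848, -6.7314)
link 2: phi[2] = -35 + -45 + -25 = -105 deg
  cos(-105 deg) = -0.2588, sin(-105 deg) = -0.9659
  joint[3] = (6.2848, -6.7314) + 4.5 * (-0.2588, -0.9659) = (6.2848 + -1.1647, -6.7314 + -4.3467) = (5.1201, -11.0780)
link 3: phi[3] = -35 + -45 + -25 + -90 = -195 deg
  cos(-195 deg) = -0.9659, sin(-195 deg) = 0.2588
  joint[4] = (5.1201, -11.0780) + 4.4 * (-0.9659, 0.2588) = (5.1201 + -4.2501, -11.0780 + 1.1388) = (0.8701, -9.9392)
End effector: (0.8701, -9.9392)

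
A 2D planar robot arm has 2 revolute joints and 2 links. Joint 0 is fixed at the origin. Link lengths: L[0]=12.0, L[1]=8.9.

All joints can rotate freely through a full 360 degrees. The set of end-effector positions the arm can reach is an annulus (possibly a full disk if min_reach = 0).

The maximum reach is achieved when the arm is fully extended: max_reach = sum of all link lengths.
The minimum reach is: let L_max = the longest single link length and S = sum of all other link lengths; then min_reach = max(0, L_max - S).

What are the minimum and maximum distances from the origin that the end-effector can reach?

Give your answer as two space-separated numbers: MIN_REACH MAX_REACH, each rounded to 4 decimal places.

Answer: 3.1000 20.9000

Derivation:
Link lengths: [12.0, 8.9]
max_reach = 12 + 8.9 = 20.9
L_max = max([12.0, 8.9]) = 12
S (sum of others) = 20.9 - 12 = 8.9
min_reach = max(0, 12 - 8.9) = max(0, 3.1) = 3.1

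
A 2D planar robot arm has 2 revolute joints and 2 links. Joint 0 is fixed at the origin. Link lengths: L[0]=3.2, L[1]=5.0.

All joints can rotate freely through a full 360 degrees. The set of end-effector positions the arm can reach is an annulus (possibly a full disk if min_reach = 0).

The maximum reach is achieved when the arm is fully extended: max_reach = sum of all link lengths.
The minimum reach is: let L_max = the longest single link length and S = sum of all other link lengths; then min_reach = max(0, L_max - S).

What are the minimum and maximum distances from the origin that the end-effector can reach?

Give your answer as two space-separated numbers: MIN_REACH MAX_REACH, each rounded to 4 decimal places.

Answer: 1.8000 8.2000

Derivation:
Link lengths: [3.2, 5.0]
max_reach = 3.2 + 5 = 8.2
L_max = max([3.2, 5.0]) = 5
S (sum of others) = 8.2 - 5 = 3.2
min_reach = max(0, 5 - 3.2) = max(0, 1.8) = 1.8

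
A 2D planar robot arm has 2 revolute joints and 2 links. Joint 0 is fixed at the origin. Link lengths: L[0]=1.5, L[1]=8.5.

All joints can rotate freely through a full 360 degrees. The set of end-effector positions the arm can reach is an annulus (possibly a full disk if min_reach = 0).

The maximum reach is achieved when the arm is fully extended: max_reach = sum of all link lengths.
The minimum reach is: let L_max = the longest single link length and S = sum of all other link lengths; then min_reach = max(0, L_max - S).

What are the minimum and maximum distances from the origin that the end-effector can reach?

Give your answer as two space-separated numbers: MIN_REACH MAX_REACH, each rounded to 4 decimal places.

Link lengths: [1.5, 8.5]
max_reach = 1.5 + 8.5 = 10
L_max = max([1.5, 8.5]) = 8.5
S (sum of others) = 10 - 8.5 = 1.5
min_reach = max(0, 8.5 - 1.5) = max(0, 7) = 7

Answer: 7.0000 10.0000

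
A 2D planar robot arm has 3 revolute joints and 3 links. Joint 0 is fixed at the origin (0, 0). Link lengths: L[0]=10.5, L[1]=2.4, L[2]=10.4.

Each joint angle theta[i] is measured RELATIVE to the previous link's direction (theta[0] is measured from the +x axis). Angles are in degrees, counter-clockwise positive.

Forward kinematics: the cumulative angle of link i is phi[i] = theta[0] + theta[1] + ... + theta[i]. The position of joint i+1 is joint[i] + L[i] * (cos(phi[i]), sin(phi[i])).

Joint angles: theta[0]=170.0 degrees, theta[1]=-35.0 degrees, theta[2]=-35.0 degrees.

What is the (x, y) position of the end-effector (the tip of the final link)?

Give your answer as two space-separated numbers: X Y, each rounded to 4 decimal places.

Answer: -13.8435 13.7624

Derivation:
joint[0] = (0.0000, 0.0000)  (base)
link 0: phi[0] = 170 = 170 deg
  cos(170 deg) = -0.9848, sin(170 deg) = 0.1736
  joint[1] = (0.0000, 0.0000) + 10.5 * (-0.9848, 0.1736) = (0.0000 + -10.3405, 0.0000 + 1.8233) = (-10.3405, 1.8233)
link 1: phi[1] = 170 + -35 = 135 deg
  cos(135 deg) = -0.7071, sin(135 deg) = 0.7071
  joint[2] = (-10.3405, 1.8233) + 2.4 * (-0.7071, 0.7071) = (-10.3405 + -1.6971, 1.8233 + 1.6971) = (-12.0375, 3.5204)
link 2: phi[2] = 170 + -35 + -35 = 100 deg
  cos(100 deg) = -0.1736, sin(100 deg) = 0.9848
  joint[3] = (-12.0375, 3.5204) + 10.4 * (-0.1736, 0.9848) = (-12.0375 + -1.8059, 3.5204 + 10.2420) = (-13.8435, 13.7624)
End effector: (-13.8435, 13.7624)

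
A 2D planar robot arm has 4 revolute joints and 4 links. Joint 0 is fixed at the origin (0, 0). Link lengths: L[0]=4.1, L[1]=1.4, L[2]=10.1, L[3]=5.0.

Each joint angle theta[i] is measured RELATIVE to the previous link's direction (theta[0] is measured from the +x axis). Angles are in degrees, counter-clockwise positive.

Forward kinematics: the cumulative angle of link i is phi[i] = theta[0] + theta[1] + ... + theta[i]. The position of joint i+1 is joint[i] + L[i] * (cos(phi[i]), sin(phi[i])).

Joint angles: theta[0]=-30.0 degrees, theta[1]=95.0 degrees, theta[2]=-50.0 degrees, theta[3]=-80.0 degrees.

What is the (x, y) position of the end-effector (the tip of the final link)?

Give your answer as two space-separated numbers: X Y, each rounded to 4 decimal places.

Answer: 16.0113 -2.6986

Derivation:
joint[0] = (0.0000, 0.0000)  (base)
link 0: phi[0] = -30 = -30 deg
  cos(-30 deg) = 0.8660, sin(-30 deg) = -0.5000
  joint[1] = (0.0000, 0.0000) + 4.1 * (0.8660, -0.5000) = (0.0000 + 3.5507, 0.0000 + -2.0500) = (3.5507, -2.0500)
link 1: phi[1] = -30 + 95 = 65 deg
  cos(65 deg) = 0.4226, sin(65 deg) = 0.9063
  joint[2] = (3.5507, -2.0500) + 1.4 * (0.4226, 0.9063) = (3.5507 + 0.5917, -2.0500 + 1.2688) = (4.1424, -0.7812)
link 2: phi[2] = -30 + 95 + -50 = 15 deg
  cos(15 deg) = 0.9659, sin(15 deg) = 0.2588
  joint[3] = (4.1424, -0.7812) + 10.1 * (0.9659, 0.2588) = (4.1424 + 9.7559, -0.7812 + 2.6141) = (13.8982, 1.8329)
link 3: phi[3] = -30 + 95 + -50 + -80 = -65 deg
  cos(-65 deg) = 0.4226, sin(-65 deg) = -0.9063
  joint[4] = (13.8982, 1.8329) + 5 * (0.4226, -0.9063) = (13.8982 + 2.1131, 1.8329 + -4.5315) = (16.0113, -2.6986)
End effector: (16.0113, -2.6986)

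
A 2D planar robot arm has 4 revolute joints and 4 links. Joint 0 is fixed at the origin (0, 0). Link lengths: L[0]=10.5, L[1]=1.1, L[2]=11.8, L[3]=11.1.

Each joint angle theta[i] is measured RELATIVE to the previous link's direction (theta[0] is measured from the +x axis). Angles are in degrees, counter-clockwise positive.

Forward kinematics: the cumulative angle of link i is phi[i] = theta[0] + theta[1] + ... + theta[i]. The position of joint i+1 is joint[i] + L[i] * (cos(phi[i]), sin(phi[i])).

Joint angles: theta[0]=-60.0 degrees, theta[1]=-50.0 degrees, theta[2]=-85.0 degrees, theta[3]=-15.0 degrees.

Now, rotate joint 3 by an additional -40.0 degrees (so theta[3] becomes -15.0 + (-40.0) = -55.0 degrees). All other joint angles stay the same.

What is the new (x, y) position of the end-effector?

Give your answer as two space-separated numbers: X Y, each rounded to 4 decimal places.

Answer: -10.3206 3.3577

Derivation:
joint[0] = (0.0000, 0.0000)  (base)
link 0: phi[0] = -60 = -60 deg
  cos(-60 deg) = 0.5000, sin(-60 deg) = -0.8660
  joint[1] = (0.0000, 0.0000) + 10.5 * (0.5000, -0.8660) = (0.0000 + 5.2500, 0.0000 + -9.0933) = (5.2500, -9.0933)
link 1: phi[1] = -60 + -50 = -110 deg
  cos(-110 deg) = -0.3420, sin(-110 deg) = -0.9397
  joint[2] = (5.2500, -9.0933) + 1.1 * (-0.3420, -0.9397) = (5.2500 + -0.3762, -9.0933 + -1.0337) = (4.8738, -10.1269)
link 2: phi[2] = -60 + -50 + -85 = -195 deg
  cos(-195 deg) = -0.9659, sin(-195 deg) = 0.2588
  joint[3] = (4.8738, -10.1269) + 11.8 * (-0.9659, 0.2588) = (4.8738 + -11.3979, -10.1269 + 3.0541) = (-6.5241, -7.0729)
link 3: phi[3] = -60 + -50 + -85 + -55 = -250 deg
  cos(-250 deg) = -0.3420, sin(-250 deg) = 0.9397
  joint[4] = (-6.5241, -7.0729) + 11.1 * (-0.3420, 0.9397) = (-6.5241 + -3.7964, -7.0729 + 10.4306) = (-10.3206, 3.3577)
End effector: (-10.3206, 3.3577)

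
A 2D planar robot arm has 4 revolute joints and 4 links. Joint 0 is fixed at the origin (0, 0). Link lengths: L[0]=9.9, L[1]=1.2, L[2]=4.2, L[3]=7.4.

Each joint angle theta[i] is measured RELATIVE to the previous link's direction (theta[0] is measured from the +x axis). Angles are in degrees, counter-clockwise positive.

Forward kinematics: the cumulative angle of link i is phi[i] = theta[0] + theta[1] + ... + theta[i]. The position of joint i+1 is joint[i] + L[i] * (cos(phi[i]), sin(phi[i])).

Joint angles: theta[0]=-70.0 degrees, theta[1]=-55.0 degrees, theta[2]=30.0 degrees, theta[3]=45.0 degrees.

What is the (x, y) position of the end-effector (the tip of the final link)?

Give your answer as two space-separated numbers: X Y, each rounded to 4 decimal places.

joint[0] = (0.0000, 0.0000)  (base)
link 0: phi[0] = -70 = -70 deg
  cos(-70 deg) = 0.3420, sin(-70 deg) = -0.9397
  joint[1] = (0.0000, 0.0000) + 9.9 * (0.3420, -0.9397) = (0.0000 + 3.3860, 0.0000 + -9.3030) = (3.3860, -9.3030)
link 1: phi[1] = -70 + -55 = -125 deg
  cos(-125 deg) = -0.5736, sin(-125 deg) = -0.8192
  joint[2] = (3.3860, -9.3030) + 1.2 * (-0.5736, -0.8192) = (3.3860 + -0.6883, -9.3030 + -0.9830) = (2.6977, -10.2859)
link 2: phi[2] = -70 + -55 + 30 = -95 deg
  cos(-95 deg) = -0.0872, sin(-95 deg) = -0.9962
  joint[3] = (2.6977, -10.2859) + 4.2 * (-0.0872, -0.9962) = (2.6977 + -0.3661, -10.2859 + -4.1840) = (2.3317, -14.4700)
link 3: phi[3] = -70 + -55 + 30 + 45 = -50 deg
  cos(-50 deg) = 0.6428, sin(-50 deg) = -0.7660
  joint[4] = (2.3317, -14.4700) + 7.4 * (0.6428, -0.7660) = (2.3317 + 4.7566, -14.4700 + -5.6687) = (7.0883, -20.1387)
End effector: (7.0883, -20.1387)

Answer: 7.0883 -20.1387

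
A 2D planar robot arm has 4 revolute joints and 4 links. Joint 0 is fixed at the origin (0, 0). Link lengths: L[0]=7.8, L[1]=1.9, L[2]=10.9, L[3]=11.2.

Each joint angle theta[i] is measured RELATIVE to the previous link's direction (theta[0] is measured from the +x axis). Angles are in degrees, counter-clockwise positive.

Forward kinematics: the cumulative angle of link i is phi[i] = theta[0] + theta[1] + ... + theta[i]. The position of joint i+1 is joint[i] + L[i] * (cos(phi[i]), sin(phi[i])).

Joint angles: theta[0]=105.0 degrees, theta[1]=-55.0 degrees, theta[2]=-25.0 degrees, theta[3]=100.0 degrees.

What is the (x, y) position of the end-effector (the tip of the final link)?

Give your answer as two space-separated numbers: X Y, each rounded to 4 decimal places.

Answer: 2.6572 22.7707

Derivation:
joint[0] = (0.0000, 0.0000)  (base)
link 0: phi[0] = 105 = 105 deg
  cos(105 deg) = -0.2588, sin(105 deg) = 0.9659
  joint[1] = (0.0000, 0.0000) + 7.8 * (-0.2588, 0.9659) = (0.0000 + -2.0188, 0.0000 + 7.5342) = (-2.0188, 7.5342)
link 1: phi[1] = 105 + -55 = 50 deg
  cos(50 deg) = 0.6428, sin(50 deg) = 0.7660
  joint[2] = (-2.0188, 7.5342) + 1.9 * (0.6428, 0.7660) = (-2.0188 + 1.2213, 7.5342 + 1.4555) = (-0.7975, 8.9897)
link 2: phi[2] = 105 + -55 + -25 = 25 deg
  cos(25 deg) = 0.9063, sin(25 deg) = 0.4226
  joint[3] = (-0.7975, 8.9897) + 10.9 * (0.9063, 0.4226) = (-0.7975 + 9.8788, 8.9897 + 4.6065) = (9.0813, 13.5962)
link 3: phi[3] = 105 + -55 + -25 + 100 = 125 deg
  cos(125 deg) = -0.5736, sin(125 deg) = 0.8192
  joint[4] = (9.0813, 13.5962) + 11.2 * (-0.5736, 0.8192) = (9.0813 + -6.4241, 13.5962 + 9.1745) = (2.6572, 22.7707)
End effector: (2.6572, 22.7707)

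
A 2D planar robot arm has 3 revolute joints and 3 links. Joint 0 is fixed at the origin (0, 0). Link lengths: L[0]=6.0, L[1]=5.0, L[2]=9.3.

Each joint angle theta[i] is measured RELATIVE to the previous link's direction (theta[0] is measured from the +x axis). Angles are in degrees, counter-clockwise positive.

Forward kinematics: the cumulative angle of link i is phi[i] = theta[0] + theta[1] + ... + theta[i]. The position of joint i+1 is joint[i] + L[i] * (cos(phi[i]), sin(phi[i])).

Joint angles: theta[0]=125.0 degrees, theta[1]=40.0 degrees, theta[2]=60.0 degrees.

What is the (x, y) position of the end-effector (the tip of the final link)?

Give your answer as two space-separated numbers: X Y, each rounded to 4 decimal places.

joint[0] = (0.0000, 0.0000)  (base)
link 0: phi[0] = 125 = 125 deg
  cos(125 deg) = -0.5736, sin(125 deg) = 0.8192
  joint[1] = (0.0000, 0.0000) + 6 * (-0.5736, 0.8192) = (0.0000 + -3.4415, 0.0000 + 4.9149) = (-3.4415, 4.9149)
link 1: phi[1] = 125 + 40 = 165 deg
  cos(165 deg) = -0.9659, sin(165 deg) = 0.2588
  joint[2] = (-3.4415, 4.9149) + 5 * (-0.9659, 0.2588) = (-3.4415 + -4.8296, 4.9149 + 1.2941) = (-8.2711, 6.2090)
link 2: phi[2] = 125 + 40 + 60 = 225 deg
  cos(225 deg) = -0.7071, sin(225 deg) = -0.7071
  joint[3] = (-8.2711, 6.2090) + 9.3 * (-0.7071, -0.7071) = (-8.2711 + -6.5761, 6.2090 + -6.5761) = (-14.8472, -0.3671)
End effector: (-14.8472, -0.3671)

Answer: -14.8472 -0.3671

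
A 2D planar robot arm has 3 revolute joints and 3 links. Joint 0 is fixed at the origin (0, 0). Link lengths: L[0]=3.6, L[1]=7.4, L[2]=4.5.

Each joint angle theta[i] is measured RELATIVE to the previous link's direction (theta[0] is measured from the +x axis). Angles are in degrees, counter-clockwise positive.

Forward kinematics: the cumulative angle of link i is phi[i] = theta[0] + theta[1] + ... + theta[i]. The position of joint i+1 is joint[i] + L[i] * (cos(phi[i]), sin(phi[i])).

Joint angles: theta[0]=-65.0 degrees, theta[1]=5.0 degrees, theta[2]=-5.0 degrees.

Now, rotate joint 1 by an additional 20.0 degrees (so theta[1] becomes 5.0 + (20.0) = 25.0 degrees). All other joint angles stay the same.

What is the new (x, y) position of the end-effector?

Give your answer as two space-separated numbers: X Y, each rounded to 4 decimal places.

Answer: 10.3721 -11.2013

Derivation:
joint[0] = (0.0000, 0.0000)  (base)
link 0: phi[0] = -65 = -65 deg
  cos(-65 deg) = 0.4226, sin(-65 deg) = -0.9063
  joint[1] = (0.0000, 0.0000) + 3.6 * (0.4226, -0.9063) = (0.0000 + 1.5214, 0.0000 + -3.2627) = (1.5214, -3.2627)
link 1: phi[1] = -65 + 25 = -40 deg
  cos(-40 deg) = 0.7660, sin(-40 deg) = -0.6428
  joint[2] = (1.5214, -3.2627) + 7.4 * (0.7660, -0.6428) = (1.5214 + 5.6687, -3.2627 + -4.7566) = (7.1902, -8.0193)
link 2: phi[2] = -65 + 25 + -5 = -45 deg
  cos(-45 deg) = 0.7071, sin(-45 deg) = -0.7071
  joint[3] = (7.1902, -8.0193) + 4.5 * (0.7071, -0.7071) = (7.1902 + 3.1820, -8.0193 + -3.1820) = (10.3721, -11.2013)
End effector: (10.3721, -11.2013)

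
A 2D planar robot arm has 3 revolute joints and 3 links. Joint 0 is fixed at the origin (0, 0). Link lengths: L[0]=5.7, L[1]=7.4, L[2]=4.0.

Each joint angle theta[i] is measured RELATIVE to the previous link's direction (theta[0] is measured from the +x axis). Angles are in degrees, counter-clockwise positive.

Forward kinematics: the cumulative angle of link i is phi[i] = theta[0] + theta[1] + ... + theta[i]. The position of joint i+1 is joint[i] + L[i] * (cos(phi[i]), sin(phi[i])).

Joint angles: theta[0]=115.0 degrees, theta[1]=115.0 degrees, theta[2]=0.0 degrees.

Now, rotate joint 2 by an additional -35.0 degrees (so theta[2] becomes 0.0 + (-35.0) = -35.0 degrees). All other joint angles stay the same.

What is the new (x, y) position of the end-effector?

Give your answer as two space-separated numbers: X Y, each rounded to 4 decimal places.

joint[0] = (0.0000, 0.0000)  (base)
link 0: phi[0] = 115 = 115 deg
  cos(115 deg) = -0.4226, sin(115 deg) = 0.9063
  joint[1] = (0.0000, 0.0000) + 5.7 * (-0.4226, 0.9063) = (0.0000 + -2.4089, 0.0000 + 5.1660) = (-2.4089, 5.1660)
link 1: phi[1] = 115 + 115 = 230 deg
  cos(230 deg) = -0.6428, sin(230 deg) = -0.7660
  joint[2] = (-2.4089, 5.1660) + 7.4 * (-0.6428, -0.7660) = (-2.4089 + -4.7566, 5.1660 + -5.6687) = (-7.1656, -0.5028)
link 2: phi[2] = 115 + 115 + -35 = 195 deg
  cos(195 deg) = -0.9659, sin(195 deg) = -0.2588
  joint[3] = (-7.1656, -0.5028) + 4 * (-0.9659, -0.2588) = (-7.1656 + -3.8637, -0.5028 + -1.0353) = (-11.0293, -1.5381)
End effector: (-11.0293, -1.5381)

Answer: -11.0293 -1.5381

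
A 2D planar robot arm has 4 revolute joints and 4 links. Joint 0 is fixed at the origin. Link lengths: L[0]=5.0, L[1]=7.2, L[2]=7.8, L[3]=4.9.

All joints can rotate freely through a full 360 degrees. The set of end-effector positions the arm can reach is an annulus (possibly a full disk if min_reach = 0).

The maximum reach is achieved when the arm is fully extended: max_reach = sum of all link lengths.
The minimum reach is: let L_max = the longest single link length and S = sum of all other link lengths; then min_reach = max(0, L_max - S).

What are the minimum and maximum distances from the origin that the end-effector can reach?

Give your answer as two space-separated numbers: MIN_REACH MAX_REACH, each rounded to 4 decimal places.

Link lengths: [5.0, 7.2, 7.8, 4.9]
max_reach = 5 + 7.2 + 7.8 + 4.9 = 24.9
L_max = max([5.0, 7.2, 7.8, 4.9]) = 7.8
S (sum of others) = 24.9 - 7.8 = 17.1
min_reach = max(0, 7.8 - 17.1) = max(0, -9.3) = 0

Answer: 0.0000 24.9000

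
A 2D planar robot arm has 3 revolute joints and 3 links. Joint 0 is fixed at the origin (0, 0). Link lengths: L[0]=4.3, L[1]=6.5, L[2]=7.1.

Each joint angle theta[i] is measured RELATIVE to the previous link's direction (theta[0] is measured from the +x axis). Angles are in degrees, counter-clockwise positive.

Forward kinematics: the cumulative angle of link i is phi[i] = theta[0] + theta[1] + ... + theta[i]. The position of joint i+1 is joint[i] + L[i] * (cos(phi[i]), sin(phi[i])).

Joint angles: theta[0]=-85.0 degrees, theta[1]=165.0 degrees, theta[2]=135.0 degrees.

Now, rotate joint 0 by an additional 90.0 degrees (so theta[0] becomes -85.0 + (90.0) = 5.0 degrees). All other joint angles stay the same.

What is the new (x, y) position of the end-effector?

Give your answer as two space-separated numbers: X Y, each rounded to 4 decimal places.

joint[0] = (0.0000, 0.0000)  (base)
link 0: phi[0] = 5 = 5 deg
  cos(5 deg) = 0.9962, sin(5 deg) = 0.0872
  joint[1] = (0.0000, 0.0000) + 4.3 * (0.9962, 0.0872) = (0.0000 + 4.2836, 0.0000 + 0.3748) = (4.2836, 0.3748)
link 1: phi[1] = 5 + 165 = 170 deg
  cos(170 deg) = -0.9848, sin(170 deg) = 0.1736
  joint[2] = (4.2836, 0.3748) + 6.5 * (-0.9848, 0.1736) = (4.2836 + -6.4013, 0.3748 + 1.1287) = (-2.1176, 1.5035)
link 2: phi[2] = 5 + 165 + 135 = 305 deg
  cos(305 deg) = 0.5736, sin(305 deg) = -0.8192
  joint[3] = (-2.1176, 1.5035) + 7.1 * (0.5736, -0.8192) = (-2.1176 + 4.0724, 1.5035 + -5.8160) = (1.9548, -4.3125)
End effector: (1.9548, -4.3125)

Answer: 1.9548 -4.3125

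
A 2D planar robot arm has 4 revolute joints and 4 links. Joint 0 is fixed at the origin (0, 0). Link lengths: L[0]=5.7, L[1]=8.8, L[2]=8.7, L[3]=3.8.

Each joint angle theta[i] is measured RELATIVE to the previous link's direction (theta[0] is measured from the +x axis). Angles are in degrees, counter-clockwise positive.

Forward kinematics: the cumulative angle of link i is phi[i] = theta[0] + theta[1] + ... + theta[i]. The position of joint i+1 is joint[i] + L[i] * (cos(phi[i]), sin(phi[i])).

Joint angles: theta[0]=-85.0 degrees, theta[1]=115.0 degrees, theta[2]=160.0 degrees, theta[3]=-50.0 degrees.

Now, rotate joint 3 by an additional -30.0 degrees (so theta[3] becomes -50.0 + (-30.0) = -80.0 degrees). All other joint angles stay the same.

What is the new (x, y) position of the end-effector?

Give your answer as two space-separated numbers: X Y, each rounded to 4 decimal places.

Answer: -1.7497 0.7818

Derivation:
joint[0] = (0.0000, 0.0000)  (base)
link 0: phi[0] = -85 = -85 deg
  cos(-85 deg) = 0.0872, sin(-85 deg) = -0.9962
  joint[1] = (0.0000, 0.0000) + 5.7 * (0.0872, -0.9962) = (0.0000 + 0.4968, 0.0000 + -5.6783) = (0.4968, -5.6783)
link 1: phi[1] = -85 + 115 = 30 deg
  cos(30 deg) = 0.8660, sin(30 deg) = 0.5000
  joint[2] = (0.4968, -5.6783) + 8.8 * (0.8660, 0.5000) = (0.4968 + 7.6210, -5.6783 + 4.4000) = (8.1178, -1.2783)
link 2: phi[2] = -85 + 115 + 160 = 190 deg
  cos(190 deg) = -0.9848, sin(190 deg) = -0.1736
  joint[3] = (8.1178, -1.2783) + 8.7 * (-0.9848, -0.1736) = (8.1178 + -8.5678, -1.2783 + -1.5107) = (-0.4500, -2.7890)
link 3: phi[3] = -85 + 115 + 160 + -80 = 110 deg
  cos(110 deg) = -0.3420, sin(110 deg) = 0.9397
  joint[4] = (-0.4500, -2.7890) + 3.8 * (-0.3420, 0.9397) = (-0.4500 + -1.2997, -2.7890 + 3.5708) = (-1.7497, 0.7818)
End effector: (-1.7497, 0.7818)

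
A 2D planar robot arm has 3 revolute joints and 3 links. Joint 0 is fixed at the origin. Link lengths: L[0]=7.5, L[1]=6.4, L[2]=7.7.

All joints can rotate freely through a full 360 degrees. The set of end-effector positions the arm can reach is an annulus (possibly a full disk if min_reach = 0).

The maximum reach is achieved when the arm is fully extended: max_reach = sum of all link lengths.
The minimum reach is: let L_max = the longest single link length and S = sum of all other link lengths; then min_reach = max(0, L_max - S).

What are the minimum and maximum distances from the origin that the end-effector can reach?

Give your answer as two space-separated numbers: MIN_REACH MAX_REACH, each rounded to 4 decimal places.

Link lengths: [7.5, 6.4, 7.7]
max_reach = 7.5 + 6.4 + 7.7 = 21.6
L_max = max([7.5, 6.4, 7.7]) = 7.7
S (sum of others) = 21.6 - 7.7 = 13.9
min_reach = max(0, 7.7 - 13.9) = max(0, -6.2) = 0

Answer: 0.0000 21.6000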